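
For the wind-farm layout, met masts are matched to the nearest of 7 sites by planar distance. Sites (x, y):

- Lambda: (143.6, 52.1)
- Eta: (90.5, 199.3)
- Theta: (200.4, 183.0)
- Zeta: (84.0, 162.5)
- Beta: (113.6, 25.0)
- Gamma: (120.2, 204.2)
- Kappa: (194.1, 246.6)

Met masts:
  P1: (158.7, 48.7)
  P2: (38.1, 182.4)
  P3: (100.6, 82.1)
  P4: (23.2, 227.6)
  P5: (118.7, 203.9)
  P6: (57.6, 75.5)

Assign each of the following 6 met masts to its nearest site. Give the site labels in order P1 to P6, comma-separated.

Lambda, Zeta, Lambda, Eta, Gamma, Beta

P1 → Lambda (d²=239.57)
P2 → Zeta (d²=2502.82)
P3 → Lambda (d²=2749.00)
P4 → Eta (d²=5330.18)
P5 → Gamma (d²=2.34)
P6 → Beta (d²=5686.25)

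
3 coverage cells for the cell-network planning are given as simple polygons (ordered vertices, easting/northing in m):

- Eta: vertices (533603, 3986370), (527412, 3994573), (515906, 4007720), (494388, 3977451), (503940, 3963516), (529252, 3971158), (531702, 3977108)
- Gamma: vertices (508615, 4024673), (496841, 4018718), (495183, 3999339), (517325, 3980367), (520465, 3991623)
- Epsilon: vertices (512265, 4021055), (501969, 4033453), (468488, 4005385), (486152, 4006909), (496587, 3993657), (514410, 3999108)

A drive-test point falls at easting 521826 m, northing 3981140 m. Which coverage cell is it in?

Cast a ray rightward from (521826, 3981140). For each polygon, the edges (by vertex number in listed order) whose endpoints lie on opposite sides of northing = 3981140, where each meets that height, and whether that is right or left of the point:
Eta: 3–4 at easting≈497010.5 (left), 7–1 at easting≈532529.6 (right) → 1 crossing.
Gamma: 3–4 at easting≈516422.8 (left), 4–5 at easting≈517540.6 (left) → 0 crossings.
Epsilon: no edge straddles that height → 0 crossings.
Only Eta has an odd count, so the point is inside Eta.

Eta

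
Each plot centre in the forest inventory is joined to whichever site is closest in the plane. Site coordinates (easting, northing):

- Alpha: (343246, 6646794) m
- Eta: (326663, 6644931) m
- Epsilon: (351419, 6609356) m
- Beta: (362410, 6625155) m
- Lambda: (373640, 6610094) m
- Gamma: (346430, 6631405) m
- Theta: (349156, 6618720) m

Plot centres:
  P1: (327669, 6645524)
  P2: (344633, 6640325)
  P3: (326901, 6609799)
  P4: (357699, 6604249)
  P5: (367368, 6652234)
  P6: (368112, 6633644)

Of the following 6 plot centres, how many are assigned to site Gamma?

P1 → Eta
P2 → Alpha
P3 → Theta
P4 → Epsilon
P5 → Alpha
P6 → Beta
0 of the 6 go to Gamma.

0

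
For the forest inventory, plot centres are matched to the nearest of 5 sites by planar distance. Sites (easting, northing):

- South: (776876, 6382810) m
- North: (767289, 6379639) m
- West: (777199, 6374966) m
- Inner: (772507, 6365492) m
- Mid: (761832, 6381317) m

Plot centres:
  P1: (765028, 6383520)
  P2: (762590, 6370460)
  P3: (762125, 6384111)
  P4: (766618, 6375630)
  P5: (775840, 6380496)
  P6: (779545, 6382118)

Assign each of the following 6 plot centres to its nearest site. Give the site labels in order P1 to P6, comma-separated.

Mid, North, Mid, North, South, South

P1 → Mid (d²=15067625.00)
P2 → North (d²=106334642.00)
P3 → Mid (d²=7892285.00)
P4 → North (d²=16522322.00)
P5 → South (d²=6427892.00)
P6 → South (d²=7602425.00)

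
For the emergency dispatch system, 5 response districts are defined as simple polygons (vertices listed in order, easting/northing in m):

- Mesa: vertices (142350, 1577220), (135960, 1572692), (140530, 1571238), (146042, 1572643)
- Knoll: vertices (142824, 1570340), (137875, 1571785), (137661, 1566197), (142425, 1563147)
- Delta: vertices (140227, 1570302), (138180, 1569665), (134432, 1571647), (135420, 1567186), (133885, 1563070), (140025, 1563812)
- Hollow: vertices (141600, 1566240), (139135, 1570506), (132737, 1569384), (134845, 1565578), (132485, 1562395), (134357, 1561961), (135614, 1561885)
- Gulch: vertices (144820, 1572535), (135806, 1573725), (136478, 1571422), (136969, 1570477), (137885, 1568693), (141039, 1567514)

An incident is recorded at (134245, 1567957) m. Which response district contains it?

Hollow

Cast a ray rightward from (134245, 1567957). For each polygon, the edges (by vertex number in listed order) whose endpoints lie on opposite sides of northing = 1567957, where each meets that height, and whether that is right or left of the point:
Mesa: no edge straddles that height → 0 crossings.
Knoll: 2–3 at easting≈137728.4 (right), 4–1 at easting≈142691.8 (right) → 2 crossings.
Delta: 3–4 at easting≈135249.2 (right), 6–1 at easting≈140154.0 (right) → 2 crossings.
Hollow: 1–2 at easting≈140607.9 (right), 3–4 at easting≈133527.4 (left) → 1 crossing.
Gulch: 5–6 at easting≈139853.9 (right), 6–1 at easting≈141372.6 (right) → 2 crossings.
Only Hollow has an odd count, so the point is inside Hollow.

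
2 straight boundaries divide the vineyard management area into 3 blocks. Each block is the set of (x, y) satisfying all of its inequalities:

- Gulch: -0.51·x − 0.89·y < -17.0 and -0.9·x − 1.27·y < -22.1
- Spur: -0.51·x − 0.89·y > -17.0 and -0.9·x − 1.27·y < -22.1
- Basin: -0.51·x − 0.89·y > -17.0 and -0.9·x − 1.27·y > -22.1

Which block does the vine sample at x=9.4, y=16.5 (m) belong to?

Gulch

-0.51·9.4 − 0.89·16.5 = -19.479, which is < -17.0
-0.9·9.4 − 1.27·16.5 = -29.415, which is < -22.1
This sign pattern matches Gulch.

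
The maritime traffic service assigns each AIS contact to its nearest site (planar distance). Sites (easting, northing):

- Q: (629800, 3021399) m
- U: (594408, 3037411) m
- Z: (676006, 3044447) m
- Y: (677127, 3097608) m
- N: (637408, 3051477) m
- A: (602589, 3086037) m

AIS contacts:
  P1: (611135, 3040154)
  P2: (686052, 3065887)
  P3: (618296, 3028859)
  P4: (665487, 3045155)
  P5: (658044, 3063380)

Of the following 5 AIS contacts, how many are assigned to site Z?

2

P1 → U
P2 → Z
P3 → Q
P4 → Z
P5 → N
2 of the 5 go to Z.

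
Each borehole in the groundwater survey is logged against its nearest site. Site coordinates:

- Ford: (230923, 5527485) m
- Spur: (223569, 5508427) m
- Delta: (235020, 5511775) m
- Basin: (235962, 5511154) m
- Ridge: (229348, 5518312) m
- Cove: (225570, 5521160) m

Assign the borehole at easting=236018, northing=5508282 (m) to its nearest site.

Basin

Squared distances to each site:
Ford: 394714234.000; Spur: 154998626.000; Delta: 13197053.000; Basin: 8251520.000; Ridge: 145089800.000; Cove: 275003588.000.
Minimum at Basin.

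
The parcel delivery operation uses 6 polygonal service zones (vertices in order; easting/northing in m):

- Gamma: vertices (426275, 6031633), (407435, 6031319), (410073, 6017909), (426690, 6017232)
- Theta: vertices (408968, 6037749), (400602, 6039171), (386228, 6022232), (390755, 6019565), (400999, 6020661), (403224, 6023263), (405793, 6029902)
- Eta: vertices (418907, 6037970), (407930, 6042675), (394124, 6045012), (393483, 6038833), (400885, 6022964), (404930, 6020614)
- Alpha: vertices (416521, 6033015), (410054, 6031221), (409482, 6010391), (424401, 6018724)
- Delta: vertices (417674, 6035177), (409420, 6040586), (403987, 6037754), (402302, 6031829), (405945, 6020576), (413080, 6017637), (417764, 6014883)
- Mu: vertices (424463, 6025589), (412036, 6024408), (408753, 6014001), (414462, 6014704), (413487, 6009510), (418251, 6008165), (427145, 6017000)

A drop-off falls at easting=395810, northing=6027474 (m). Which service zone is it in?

Cast a ray rightward from (395810, 6027474). For each polygon, the edges (by vertex number in listed order) whose endpoints lie on opposite sides of northing = 6027474, where each meets that height, and whether that is right or left of the point:
Gamma: 2–3 at easting≈408191.4 (right), 4–1 at easting≈426394.9 (right) → 2 crossings.
Theta: 2–3 at easting≈390676.2 (left), 6–7 at easting≈404853.5 (right) → 1 crossing.
Eta: 4–5 at easting≈398781.3 (right), 6–1 at easting≈410454.4 (right) → 2 crossings.
Alpha: 2–3 at easting≈409951.1 (right), 4–1 at easting≈419576.3 (right) → 2 crossings.
Delta: 4–5 at easting≈403711.9 (right), 7–1 at easting≈417708.2 (right) → 2 crossings.
Mu: no edge straddles that height → 0 crossings.
Only Theta has an odd count, so the point is inside Theta.

Theta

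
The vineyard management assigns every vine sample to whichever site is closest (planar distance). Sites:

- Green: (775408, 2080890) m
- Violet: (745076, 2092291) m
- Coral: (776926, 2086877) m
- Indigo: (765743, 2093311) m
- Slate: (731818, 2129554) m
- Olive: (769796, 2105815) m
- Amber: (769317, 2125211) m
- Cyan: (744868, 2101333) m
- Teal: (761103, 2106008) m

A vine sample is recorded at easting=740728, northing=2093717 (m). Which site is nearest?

Violet

Squared distances to each site:
Green: 1367234329.000; Violet: 20938580.000; Coral: 1357080804.000; Indigo: 625915061.000; Slate: 1363678669.000; Olive: 991310228.000; Amber: 1809202957.000; Cyan: 75143056.000; Teal: 566209306.000.
Minimum at Violet.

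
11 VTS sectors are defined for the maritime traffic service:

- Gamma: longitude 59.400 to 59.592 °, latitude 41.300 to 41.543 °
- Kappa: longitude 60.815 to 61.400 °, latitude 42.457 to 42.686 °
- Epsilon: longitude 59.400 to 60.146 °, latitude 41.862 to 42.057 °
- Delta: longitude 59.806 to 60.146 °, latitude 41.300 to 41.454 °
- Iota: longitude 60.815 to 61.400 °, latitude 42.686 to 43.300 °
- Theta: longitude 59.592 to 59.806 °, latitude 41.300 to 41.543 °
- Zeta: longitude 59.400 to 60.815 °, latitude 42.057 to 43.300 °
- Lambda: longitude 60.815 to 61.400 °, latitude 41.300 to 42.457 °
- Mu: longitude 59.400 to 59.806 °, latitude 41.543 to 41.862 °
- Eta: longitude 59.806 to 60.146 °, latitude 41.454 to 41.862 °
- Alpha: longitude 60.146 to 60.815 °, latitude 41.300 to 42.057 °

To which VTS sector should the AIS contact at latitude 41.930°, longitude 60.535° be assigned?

Alpha

The point has longitude = 60.535 and latitude = 41.930.
Only Alpha satisfies 60.146 ≤ longitude ≤ 60.815 and 41.300 ≤ latitude ≤ 42.057.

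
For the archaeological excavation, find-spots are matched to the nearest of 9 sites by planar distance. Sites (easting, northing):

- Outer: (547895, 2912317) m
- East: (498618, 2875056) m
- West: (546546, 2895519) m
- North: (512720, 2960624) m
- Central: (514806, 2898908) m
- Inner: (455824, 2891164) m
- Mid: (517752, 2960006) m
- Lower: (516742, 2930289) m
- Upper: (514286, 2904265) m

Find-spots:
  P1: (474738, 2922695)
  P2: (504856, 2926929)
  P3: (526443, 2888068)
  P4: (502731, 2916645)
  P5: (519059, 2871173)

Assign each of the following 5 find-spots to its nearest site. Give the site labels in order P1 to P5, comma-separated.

P1 → Inner (d²=1351943357.00)
P2 → Lower (d²=152566596.00)
P3 → Central (d²=252925369.00)
P4 → Upper (d²=286782425.00)
P5 → East (d²=432912170.00)

Inner, Lower, Central, Upper, East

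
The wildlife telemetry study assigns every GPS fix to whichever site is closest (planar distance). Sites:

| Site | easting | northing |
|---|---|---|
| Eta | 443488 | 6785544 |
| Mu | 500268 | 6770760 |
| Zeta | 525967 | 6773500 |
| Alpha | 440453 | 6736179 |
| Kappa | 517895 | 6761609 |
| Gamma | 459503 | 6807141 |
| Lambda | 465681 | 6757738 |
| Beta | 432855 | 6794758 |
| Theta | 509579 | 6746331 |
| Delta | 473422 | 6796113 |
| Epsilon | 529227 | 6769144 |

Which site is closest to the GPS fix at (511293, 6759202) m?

Squared distances to each site:
Eta: 5291418989.000; Mu: 255137989.000; Zeta: 419759080.000; Alpha: 5548364129.000; Kappa: 49380053.000; Gamma: 4980351821.000; Lambda: 2082597840.000; Beta: 7416748980.000; Theta: 168600437.000; Delta: 2796634562.000; Epsilon: 420471720.000.
Minimum at Kappa.

Kappa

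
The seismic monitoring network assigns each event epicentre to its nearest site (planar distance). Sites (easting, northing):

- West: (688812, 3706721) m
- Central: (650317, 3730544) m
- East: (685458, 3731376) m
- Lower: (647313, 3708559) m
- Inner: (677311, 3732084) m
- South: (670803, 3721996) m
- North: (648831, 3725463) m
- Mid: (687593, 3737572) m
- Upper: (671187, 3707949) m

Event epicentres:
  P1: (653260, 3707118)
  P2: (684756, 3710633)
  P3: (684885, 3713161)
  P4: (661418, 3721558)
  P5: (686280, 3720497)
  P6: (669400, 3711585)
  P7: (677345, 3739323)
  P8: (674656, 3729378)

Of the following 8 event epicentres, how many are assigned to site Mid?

0

P1 → Lower
P2 → West
P3 → West
P4 → South
P5 → East
P6 → Upper
P7 → Inner
P8 → Inner
0 of the 8 go to Mid.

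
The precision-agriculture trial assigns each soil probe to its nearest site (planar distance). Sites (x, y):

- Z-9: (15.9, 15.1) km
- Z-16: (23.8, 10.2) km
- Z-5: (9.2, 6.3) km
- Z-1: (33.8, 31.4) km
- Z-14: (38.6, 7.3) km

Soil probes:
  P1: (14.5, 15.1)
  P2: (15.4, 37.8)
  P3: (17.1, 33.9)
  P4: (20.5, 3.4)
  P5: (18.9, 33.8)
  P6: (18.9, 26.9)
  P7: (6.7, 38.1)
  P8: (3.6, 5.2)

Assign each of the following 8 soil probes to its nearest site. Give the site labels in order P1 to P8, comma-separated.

P1 → Z-9 (d²=1.96)
P2 → Z-1 (d²=379.52)
P3 → Z-1 (d²=285.14)
P4 → Z-16 (d²=57.13)
P5 → Z-1 (d²=227.77)
P6 → Z-9 (d²=148.24)
P7 → Z-9 (d²=613.64)
P8 → Z-5 (d²=32.57)

Z-9, Z-1, Z-1, Z-16, Z-1, Z-9, Z-9, Z-5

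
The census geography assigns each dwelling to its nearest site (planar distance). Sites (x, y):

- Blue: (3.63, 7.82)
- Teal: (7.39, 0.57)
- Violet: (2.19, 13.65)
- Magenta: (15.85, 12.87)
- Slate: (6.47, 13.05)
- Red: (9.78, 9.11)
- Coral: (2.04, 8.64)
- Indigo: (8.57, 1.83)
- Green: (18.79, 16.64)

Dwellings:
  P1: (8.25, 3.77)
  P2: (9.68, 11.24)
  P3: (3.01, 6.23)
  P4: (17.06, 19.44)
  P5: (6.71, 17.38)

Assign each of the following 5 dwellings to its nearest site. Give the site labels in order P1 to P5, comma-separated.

Indigo, Red, Blue, Green, Slate

P1 → Indigo (d²=3.87)
P2 → Red (d²=4.55)
P3 → Blue (d²=2.91)
P4 → Green (d²=10.83)
P5 → Slate (d²=18.81)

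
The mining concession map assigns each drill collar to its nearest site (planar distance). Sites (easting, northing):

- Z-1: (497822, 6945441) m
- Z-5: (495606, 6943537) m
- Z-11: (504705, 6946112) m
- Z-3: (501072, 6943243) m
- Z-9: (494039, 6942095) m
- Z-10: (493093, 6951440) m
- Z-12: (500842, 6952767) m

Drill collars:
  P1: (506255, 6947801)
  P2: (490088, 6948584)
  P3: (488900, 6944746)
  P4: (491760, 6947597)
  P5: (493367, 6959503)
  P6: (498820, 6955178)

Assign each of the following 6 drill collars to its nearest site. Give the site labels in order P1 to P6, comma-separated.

Z-11, Z-10, Z-9, Z-10, Z-10, Z-12

P1 → Z-11 (d²=5255221.00)
P2 → Z-10 (d²=17186761.00)
P3 → Z-9 (d²=33437122.00)
P4 → Z-10 (d²=16545538.00)
P5 → Z-10 (d²=65087045.00)
P6 → Z-12 (d²=9901405.00)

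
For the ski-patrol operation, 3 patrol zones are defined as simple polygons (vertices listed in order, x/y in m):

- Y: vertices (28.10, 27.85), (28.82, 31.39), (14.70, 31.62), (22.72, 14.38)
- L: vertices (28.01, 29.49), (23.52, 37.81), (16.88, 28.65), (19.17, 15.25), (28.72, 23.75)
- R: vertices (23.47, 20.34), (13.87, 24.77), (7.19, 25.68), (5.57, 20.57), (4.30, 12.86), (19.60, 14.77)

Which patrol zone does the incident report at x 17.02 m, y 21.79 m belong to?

Cast a ray rightward from (17.02, 21.79). For each polygon, the edges (by vertex number in listed order) whose endpoints lie on opposite sides of y = 21.79, where each meets that height, and whether that is right or left of the point:
Y: 3–4 at x≈19.273 (right), 4–1 at x≈25.680 (right) → 2 crossings.
L: 3–4 at x≈18.052 (right), 4–5 at x≈26.518 (right) → 2 crossings.
R: 1–2 at x≈20.328 (right), 3–4 at x≈5.957 (left) → 1 crossing.
Only R has an odd count, so the point is inside R.

R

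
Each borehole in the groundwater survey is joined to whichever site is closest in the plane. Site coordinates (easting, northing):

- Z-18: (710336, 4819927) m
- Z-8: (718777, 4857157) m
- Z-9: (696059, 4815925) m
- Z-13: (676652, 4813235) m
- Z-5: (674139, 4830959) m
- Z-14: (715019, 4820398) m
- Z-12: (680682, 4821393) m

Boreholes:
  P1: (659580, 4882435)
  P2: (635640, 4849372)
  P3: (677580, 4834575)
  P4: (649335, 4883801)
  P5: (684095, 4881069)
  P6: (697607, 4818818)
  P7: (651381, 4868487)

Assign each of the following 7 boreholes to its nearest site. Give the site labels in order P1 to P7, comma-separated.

P1 → Z-5 (d²=2861743057.00)
P2 → Z-5 (d²=1821211570.00)
P3 → Z-5 (d²=24915937.00)
P4 → Z-5 (d²=3407515380.00)
P5 → Z-8 (d²=1774624868.00)
P6 → Z-9 (d²=10765753.00)
P7 → Z-5 (d²=1926277348.00)

Z-5, Z-5, Z-5, Z-5, Z-8, Z-9, Z-5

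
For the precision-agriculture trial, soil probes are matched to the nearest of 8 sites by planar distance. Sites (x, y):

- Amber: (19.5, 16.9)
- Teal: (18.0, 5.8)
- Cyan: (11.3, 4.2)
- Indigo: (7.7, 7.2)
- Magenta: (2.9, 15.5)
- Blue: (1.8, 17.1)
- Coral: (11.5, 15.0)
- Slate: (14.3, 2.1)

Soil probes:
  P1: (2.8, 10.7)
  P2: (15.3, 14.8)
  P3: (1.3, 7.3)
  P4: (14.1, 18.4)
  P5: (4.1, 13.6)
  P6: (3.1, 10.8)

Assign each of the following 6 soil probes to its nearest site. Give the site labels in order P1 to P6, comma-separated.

Magenta, Coral, Indigo, Coral, Magenta, Magenta

P1 → Magenta (d²=23.05)
P2 → Coral (d²=14.48)
P3 → Indigo (d²=40.97)
P4 → Coral (d²=18.32)
P5 → Magenta (d²=5.05)
P6 → Magenta (d²=22.13)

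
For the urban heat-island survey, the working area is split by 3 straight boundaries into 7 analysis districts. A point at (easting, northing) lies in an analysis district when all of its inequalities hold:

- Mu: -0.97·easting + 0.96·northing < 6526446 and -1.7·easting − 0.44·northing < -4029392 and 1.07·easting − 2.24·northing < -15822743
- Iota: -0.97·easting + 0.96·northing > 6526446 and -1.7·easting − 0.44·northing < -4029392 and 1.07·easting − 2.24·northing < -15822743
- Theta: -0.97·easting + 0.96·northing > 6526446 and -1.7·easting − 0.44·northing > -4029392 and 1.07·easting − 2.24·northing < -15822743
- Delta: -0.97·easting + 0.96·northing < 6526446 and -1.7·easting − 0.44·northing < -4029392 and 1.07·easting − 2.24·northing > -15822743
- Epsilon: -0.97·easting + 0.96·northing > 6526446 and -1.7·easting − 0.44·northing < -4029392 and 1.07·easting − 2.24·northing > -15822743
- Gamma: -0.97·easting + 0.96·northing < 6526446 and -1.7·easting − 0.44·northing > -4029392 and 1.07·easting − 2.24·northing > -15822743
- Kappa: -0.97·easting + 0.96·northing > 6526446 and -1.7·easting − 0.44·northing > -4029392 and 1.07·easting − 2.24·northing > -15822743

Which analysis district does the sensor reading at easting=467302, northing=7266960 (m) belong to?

-0.97·467302 + 0.96·7266960 = 6522998.660, which is < 6526446
-1.7·467302 − 0.44·7266960 = -3991875.800, which is > -4029392
1.07·467302 − 2.24·7266960 = -15777977.260, which is > -15822743
This sign pattern matches Gamma.

Gamma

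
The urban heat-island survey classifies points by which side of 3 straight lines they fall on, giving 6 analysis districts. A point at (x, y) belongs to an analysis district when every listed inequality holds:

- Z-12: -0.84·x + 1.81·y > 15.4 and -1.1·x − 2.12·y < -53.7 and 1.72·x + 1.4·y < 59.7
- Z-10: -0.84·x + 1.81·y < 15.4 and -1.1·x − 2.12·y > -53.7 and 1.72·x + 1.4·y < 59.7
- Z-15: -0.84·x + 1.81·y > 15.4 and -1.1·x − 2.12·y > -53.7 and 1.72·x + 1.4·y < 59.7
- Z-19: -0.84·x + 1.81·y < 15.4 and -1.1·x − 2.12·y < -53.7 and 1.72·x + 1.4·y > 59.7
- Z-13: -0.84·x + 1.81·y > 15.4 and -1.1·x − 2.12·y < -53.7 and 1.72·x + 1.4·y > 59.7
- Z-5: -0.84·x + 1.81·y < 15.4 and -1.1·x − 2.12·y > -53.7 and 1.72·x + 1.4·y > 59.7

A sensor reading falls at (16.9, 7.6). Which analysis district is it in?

-0.84·16.9 + 1.81·7.6 = -0.440, which is < 15.4
-1.1·16.9 − 2.12·7.6 = -34.702, which is > -53.7
1.72·16.9 + 1.4·7.6 = 39.708, which is < 59.7
This sign pattern matches Z-10.

Z-10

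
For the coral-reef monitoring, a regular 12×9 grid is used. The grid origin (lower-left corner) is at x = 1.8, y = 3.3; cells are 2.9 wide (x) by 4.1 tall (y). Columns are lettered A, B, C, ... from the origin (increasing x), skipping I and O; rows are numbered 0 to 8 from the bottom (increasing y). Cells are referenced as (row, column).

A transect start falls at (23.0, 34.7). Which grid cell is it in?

(7, H)

Column index: ⌊(23.0 − 1.8) / 2.9⌋ = ⌊7.310⌋ = 7 → column H
Row offset from origin: ⌊(34.7 − 3.3) / 4.1⌋ = ⌊7.659⌋ = 7 → row 7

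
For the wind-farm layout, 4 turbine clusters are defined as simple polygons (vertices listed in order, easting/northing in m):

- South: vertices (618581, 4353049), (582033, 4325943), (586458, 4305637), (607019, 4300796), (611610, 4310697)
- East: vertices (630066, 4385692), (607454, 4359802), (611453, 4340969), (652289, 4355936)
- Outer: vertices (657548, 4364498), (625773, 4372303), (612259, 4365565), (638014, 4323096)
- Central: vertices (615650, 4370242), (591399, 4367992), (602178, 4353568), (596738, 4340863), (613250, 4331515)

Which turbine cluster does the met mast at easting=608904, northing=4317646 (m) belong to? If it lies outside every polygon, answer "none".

Cast a ray rightward from (608904, 4317646). For each polygon, the edges (by vertex number in listed order) whose endpoints lie on opposite sides of northing = 4317646, where each meets that height, and whether that is right or left of the point:
South: 2–3 at easting≈583841.0 (left), 5–1 at easting≈612753.8 (right) → 1 crossing.
East: no edge straddles that height → 0 crossings.
Outer: no edge straddles that height → 0 crossings.
Central: no edge straddles that height → 0 crossings.
Only South has an odd count, so the point is inside South.

South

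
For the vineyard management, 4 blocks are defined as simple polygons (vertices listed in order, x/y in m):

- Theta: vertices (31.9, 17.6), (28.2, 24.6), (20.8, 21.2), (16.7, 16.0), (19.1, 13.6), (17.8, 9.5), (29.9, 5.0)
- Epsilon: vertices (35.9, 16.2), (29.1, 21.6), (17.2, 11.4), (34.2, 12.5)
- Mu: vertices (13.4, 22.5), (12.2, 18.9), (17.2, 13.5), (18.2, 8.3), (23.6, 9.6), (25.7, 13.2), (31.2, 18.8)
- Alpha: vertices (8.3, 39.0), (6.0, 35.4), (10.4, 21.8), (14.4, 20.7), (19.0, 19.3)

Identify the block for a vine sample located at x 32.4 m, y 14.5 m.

Cast a ray rightward from (32.4, 14.5). For each polygon, the edges (by vertex number in listed order) whose endpoints lie on opposite sides of y = 14.5, where each meets that height, and whether that is right or left of the point:
Theta: 4–5 at x≈18.20 (left), 7–1 at x≈31.41 (left) → 0 crossings.
Epsilon: 2–3 at x≈20.82 (left), 4–1 at x≈35.12 (right) → 1 crossing.
Mu: 2–3 at x≈16.27 (left), 6–7 at x≈26.98 (left) → 0 crossings.
Alpha: no edge straddles that height → 0 crossings.
Only Epsilon has an odd count, so the point is inside Epsilon.

Epsilon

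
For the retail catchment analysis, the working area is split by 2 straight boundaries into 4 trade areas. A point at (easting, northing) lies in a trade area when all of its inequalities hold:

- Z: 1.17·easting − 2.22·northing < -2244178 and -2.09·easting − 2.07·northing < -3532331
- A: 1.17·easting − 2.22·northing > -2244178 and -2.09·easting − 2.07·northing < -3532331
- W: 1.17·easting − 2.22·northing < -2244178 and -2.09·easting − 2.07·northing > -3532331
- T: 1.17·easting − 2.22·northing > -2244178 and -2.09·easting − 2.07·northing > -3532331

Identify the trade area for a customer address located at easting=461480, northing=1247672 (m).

1.17·461480 − 2.22·1247672 = -2229900.240, which is > -2244178
-2.09·461480 − 2.07·1247672 = -3547174.240, which is < -3532331
This sign pattern matches A.

A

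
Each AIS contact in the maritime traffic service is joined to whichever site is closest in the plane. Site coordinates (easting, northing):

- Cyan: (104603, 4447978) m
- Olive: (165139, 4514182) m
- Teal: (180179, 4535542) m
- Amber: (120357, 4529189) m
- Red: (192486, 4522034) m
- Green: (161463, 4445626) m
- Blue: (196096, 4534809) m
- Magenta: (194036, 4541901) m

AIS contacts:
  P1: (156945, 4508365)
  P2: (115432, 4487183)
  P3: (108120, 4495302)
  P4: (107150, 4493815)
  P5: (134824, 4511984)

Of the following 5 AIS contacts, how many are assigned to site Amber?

P1 → Olive
P2 → Cyan
P3 → Amber
P4 → Amber
P5 → Amber
3 of the 5 go to Amber.

3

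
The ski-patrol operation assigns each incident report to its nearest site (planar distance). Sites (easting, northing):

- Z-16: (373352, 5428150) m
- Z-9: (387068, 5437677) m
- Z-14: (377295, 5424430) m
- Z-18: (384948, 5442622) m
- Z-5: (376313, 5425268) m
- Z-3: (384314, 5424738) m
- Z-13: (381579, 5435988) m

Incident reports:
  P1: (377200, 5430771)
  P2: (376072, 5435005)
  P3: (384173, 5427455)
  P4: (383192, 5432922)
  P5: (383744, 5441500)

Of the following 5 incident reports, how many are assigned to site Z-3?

P1 → Z-16
P2 → Z-13
P3 → Z-3
P4 → Z-13
P5 → Z-18
1 of the 5 goes to Z-3.

1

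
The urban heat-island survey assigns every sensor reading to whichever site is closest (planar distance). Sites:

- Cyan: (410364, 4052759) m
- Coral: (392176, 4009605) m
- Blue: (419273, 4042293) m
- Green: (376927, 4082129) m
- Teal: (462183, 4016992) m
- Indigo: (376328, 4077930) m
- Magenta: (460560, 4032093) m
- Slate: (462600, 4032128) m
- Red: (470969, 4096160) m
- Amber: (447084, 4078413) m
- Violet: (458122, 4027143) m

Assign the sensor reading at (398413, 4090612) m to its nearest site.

Squared distances to each site:
Cyan: 1575676010.000; Coral: 6601034218.000; Blue: 2769865361.000; Green: 533609485.000; Teal: 9486517300.000; Indigo: 648580349.000; Magenta: 7286722970.000; Slate: 7540349225.000; Red: 5295153440.000; Amber: 2517681842.000; Violet: 7593478642.000.
Minimum at Green.

Green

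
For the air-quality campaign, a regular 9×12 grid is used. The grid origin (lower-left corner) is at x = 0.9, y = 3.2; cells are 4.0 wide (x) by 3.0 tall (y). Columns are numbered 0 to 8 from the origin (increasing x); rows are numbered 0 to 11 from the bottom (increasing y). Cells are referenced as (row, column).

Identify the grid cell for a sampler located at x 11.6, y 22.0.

(6, 2)

Column index: ⌊(11.6 − 0.9) / 4.0⌋ = ⌊2.675⌋ = 2
Row offset from origin: ⌊(22.0 − 3.2) / 3.0⌋ = ⌊6.267⌋ = 6 → row 6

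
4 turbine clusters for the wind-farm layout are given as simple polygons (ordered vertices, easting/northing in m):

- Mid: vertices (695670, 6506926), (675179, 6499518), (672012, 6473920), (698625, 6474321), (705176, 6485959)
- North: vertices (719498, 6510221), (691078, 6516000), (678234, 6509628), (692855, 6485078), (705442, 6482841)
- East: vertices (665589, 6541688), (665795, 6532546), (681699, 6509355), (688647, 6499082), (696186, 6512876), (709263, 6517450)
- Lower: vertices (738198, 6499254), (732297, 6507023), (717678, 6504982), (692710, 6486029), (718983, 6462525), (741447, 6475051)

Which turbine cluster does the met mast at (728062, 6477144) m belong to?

Lower

Cast a ray rightward from (728062, 6477144). For each polygon, the edges (by vertex number in listed order) whose endpoints lie on opposite sides of northing = 6477144, where each meets that height, and whether that is right or left of the point:
Mid: 2–3 at easting≈672410.9 (left), 4–5 at easting≈700214.1 (left) → 0 crossings.
North: no edge straddles that height → 0 crossings.
East: no edge straddles that height → 0 crossings.
Lower: 4–5 at easting≈702641.7 (left), 6–1 at easting≈741166.0 (right) → 1 crossing.
Only Lower has an odd count, so the point is inside Lower.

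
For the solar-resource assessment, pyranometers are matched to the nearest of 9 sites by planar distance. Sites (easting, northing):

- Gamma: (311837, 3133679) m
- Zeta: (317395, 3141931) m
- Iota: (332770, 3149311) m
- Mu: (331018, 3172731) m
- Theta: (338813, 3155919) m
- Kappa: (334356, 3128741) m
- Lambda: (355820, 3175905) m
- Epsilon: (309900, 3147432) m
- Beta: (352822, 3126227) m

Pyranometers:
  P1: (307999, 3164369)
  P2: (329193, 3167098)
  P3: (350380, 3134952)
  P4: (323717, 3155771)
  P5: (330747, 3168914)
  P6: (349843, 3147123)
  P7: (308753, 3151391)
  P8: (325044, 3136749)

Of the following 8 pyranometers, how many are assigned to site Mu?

2

P1 → Epsilon
P2 → Mu
P3 → Beta
P4 → Iota
P5 → Mu
P6 → Theta
P7 → Epsilon
P8 → Zeta
2 of the 8 go to Mu.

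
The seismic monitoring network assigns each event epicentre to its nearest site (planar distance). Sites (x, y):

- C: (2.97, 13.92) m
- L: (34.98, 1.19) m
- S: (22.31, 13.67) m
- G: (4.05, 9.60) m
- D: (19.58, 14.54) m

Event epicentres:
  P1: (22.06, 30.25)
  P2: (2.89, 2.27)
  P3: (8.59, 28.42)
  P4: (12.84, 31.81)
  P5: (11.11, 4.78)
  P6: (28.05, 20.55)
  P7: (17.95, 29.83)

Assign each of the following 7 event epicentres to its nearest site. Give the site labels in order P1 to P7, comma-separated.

P1 → D (d²=252.95)
P2 → G (d²=55.07)
P3 → C (d²=241.83)
P4 → D (d²=343.68)
P5 → G (d²=73.08)
P6 → S (d²=80.28)
P7 → D (d²=236.44)

D, G, C, D, G, S, D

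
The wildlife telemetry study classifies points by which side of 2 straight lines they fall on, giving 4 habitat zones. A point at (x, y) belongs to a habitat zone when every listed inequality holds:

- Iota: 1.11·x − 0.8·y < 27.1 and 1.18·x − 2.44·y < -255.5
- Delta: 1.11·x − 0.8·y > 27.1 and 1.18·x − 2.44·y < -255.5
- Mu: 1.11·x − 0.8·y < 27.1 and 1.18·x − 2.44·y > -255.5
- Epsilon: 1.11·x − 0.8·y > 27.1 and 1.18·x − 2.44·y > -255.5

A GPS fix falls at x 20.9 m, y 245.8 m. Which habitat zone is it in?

1.11·20.9 − 0.8·245.8 = -173.441, which is < 27.1
1.18·20.9 − 2.44·245.8 = -575.090, which is < -255.5
This sign pattern matches Iota.

Iota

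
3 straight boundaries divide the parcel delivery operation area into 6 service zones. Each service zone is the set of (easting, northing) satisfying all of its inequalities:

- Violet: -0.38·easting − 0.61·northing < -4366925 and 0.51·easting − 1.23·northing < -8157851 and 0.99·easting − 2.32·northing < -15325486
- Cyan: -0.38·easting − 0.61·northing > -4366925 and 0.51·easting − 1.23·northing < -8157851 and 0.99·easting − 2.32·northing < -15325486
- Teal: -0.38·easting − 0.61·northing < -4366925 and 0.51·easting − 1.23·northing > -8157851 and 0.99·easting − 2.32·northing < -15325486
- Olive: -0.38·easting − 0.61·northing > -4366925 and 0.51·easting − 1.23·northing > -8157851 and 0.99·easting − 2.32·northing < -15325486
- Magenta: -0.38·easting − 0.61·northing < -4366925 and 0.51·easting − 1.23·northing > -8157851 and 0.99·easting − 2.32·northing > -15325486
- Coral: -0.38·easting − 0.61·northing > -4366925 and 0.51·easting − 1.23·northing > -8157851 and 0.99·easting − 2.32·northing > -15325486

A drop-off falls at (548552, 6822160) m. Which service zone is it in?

Magenta

-0.38·548552 − 0.61·6822160 = -4369967.360, which is < -4366925
0.51·548552 − 1.23·6822160 = -8111495.280, which is > -8157851
0.99·548552 − 2.32·6822160 = -15284344.720, which is > -15325486
This sign pattern matches Magenta.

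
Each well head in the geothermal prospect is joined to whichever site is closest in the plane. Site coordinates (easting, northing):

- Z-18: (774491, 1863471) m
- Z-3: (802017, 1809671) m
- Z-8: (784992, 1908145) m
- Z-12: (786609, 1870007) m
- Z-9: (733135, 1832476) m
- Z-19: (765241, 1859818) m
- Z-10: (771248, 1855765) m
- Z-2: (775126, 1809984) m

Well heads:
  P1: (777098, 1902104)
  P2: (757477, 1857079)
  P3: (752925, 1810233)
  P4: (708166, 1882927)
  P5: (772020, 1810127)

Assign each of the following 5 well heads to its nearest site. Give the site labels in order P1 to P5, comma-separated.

P1 → Z-8 (d²=98808917.00)
P2 → Z-19 (d²=67781817.00)
P3 → Z-2 (d²=492946402.00)
P4 → Z-9 (d²=3168754362.00)
P5 → Z-2 (d²=9667685.00)

Z-8, Z-19, Z-2, Z-9, Z-2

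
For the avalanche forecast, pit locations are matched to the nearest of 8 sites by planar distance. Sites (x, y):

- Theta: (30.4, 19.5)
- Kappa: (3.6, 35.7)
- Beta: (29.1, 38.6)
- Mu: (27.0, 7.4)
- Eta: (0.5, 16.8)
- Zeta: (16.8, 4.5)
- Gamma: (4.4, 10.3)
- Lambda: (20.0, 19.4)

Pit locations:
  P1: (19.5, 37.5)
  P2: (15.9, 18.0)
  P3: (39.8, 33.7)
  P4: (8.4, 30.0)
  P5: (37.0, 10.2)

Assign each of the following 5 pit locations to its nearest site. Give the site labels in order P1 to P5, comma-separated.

P1 → Beta (d²=93.37)
P2 → Lambda (d²=18.77)
P3 → Beta (d²=138.50)
P4 → Kappa (d²=55.53)
P5 → Mu (d²=107.84)

Beta, Lambda, Beta, Kappa, Mu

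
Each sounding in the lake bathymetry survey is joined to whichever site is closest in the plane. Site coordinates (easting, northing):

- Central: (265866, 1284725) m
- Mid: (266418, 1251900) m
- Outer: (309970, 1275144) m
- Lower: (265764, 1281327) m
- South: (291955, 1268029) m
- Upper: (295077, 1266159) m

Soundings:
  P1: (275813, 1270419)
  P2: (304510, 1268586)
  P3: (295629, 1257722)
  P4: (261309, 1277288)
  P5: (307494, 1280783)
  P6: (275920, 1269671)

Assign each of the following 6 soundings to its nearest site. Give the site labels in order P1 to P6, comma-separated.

P1 → Lower (d²=219966865.00)
P2 → Outer (d²=72818964.00)
P3 → Upper (d²=71487673.00)
P4 → Lower (d²=36160546.00)
P5 → Outer (d²=37928897.00)
P6 → Lower (d²=239006672.00)

Lower, Outer, Upper, Lower, Outer, Lower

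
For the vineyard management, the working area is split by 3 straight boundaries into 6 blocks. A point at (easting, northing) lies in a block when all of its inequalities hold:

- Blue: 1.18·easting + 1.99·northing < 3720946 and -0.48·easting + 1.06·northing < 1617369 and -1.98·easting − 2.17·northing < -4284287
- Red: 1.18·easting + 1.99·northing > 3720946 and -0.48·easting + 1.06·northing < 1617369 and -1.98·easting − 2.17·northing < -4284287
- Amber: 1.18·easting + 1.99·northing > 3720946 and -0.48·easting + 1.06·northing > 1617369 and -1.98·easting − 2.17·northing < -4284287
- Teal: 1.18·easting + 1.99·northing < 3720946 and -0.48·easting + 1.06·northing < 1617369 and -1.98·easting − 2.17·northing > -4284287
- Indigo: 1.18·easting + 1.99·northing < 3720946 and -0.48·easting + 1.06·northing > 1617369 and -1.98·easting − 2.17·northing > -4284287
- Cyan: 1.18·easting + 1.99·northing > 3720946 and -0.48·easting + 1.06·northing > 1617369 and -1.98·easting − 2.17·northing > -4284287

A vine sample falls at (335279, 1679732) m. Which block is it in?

1.18·335279 + 1.99·1679732 = 3738295.900, which is > 3720946
-0.48·335279 + 1.06·1679732 = 1619582.000, which is > 1617369
-1.98·335279 − 2.17·1679732 = -4308870.860, which is < -4284287
This sign pattern matches Amber.

Amber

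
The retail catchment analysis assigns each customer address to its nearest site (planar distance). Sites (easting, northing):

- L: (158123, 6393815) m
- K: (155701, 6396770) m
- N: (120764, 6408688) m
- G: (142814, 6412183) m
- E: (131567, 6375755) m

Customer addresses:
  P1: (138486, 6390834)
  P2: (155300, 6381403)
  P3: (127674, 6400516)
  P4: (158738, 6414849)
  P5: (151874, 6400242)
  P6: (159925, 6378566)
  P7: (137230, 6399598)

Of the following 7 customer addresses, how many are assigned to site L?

P1 → E
P2 → L
P3 → N
P4 → G
P5 → K
P6 → L
P7 → G
2 of the 7 go to L.

2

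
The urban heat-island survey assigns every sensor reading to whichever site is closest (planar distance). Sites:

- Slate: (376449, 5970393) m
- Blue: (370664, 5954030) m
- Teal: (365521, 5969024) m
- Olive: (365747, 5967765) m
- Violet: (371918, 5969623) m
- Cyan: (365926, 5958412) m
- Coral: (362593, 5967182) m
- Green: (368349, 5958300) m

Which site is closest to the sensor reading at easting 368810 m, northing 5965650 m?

Squared distances to each site:
Slate: 80850370.000; Blue: 138461716.000; Teal: 22201397.000; Olive: 13855194.000; Violet: 25444393.000; Cyan: 60706100.000; Coral: 40998113.000; Green: 54235021.000.
Minimum at Olive.

Olive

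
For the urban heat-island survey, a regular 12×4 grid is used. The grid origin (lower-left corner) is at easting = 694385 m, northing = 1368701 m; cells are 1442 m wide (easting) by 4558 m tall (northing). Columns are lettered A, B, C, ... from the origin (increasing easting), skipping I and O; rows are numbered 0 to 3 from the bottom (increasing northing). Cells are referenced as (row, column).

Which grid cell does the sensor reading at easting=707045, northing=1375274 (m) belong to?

(1, J)

Column index: ⌊(707045 − 694385) / 1442⌋ = ⌊8.779⌋ = 8 → column J
Row offset from origin: ⌊(1375274 − 1368701) / 4558⌋ = ⌊1.442⌋ = 1 → row 1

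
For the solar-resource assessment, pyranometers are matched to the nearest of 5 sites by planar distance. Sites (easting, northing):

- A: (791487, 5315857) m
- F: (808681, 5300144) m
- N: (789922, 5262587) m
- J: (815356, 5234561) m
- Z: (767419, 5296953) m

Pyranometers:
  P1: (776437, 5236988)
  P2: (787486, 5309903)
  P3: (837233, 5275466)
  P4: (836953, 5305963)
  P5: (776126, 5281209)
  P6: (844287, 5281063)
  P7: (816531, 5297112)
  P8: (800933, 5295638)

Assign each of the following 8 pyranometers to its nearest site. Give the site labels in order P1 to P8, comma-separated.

N, A, F, F, Z, F, F, F

P1 → N (d²=837154026.00)
P2 → A (d²=51458117.00)
P3 → F (d²=1424220388.00)
P4 → F (d²=833166745.00)
P5 → Z (d²=323685385.00)
P6 → F (d²=1631871797.00)
P7 → F (d²=70815524.00)
P8 → F (d²=80335540.00)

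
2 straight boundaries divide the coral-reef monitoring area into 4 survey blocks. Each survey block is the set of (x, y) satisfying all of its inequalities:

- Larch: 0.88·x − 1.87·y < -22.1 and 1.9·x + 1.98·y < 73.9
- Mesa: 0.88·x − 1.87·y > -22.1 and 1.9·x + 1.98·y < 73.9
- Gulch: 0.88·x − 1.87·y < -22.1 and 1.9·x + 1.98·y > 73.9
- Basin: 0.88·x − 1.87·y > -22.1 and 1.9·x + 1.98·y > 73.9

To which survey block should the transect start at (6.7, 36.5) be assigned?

0.88·6.7 − 1.87·36.5 = -62.359, which is < -22.1
1.9·6.7 + 1.98·36.5 = 85.000, which is > 73.9
This sign pattern matches Gulch.

Gulch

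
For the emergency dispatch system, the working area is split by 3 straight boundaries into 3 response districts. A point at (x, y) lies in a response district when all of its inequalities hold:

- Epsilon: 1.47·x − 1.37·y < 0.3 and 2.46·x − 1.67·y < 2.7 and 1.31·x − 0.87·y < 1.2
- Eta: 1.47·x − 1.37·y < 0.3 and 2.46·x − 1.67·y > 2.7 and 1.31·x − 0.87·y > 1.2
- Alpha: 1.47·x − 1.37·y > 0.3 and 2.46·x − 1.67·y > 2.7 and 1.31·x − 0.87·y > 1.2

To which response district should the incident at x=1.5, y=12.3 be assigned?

Epsilon

1.47·1.5 − 1.37·12.3 = -14.646, which is < 0.3
2.46·1.5 − 1.67·12.3 = -16.851, which is < 2.7
1.31·1.5 − 0.87·12.3 = -8.736, which is < 1.2
This sign pattern matches Epsilon.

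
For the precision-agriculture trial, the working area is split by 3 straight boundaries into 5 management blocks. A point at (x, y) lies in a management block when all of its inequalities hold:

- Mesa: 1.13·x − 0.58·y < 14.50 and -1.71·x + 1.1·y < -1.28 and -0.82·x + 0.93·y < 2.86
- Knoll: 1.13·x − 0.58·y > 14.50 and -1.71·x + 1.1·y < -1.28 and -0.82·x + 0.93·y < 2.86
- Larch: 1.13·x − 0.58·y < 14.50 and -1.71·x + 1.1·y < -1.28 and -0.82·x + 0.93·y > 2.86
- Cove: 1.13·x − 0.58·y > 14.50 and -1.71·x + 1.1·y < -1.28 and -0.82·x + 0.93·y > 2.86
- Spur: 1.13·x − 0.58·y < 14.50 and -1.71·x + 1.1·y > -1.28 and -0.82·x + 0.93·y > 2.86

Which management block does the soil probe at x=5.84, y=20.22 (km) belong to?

1.13·5.84 − 0.58·20.22 = -5.128, which is < 14.50
-1.71·5.84 + 1.1·20.22 = 12.256, which is > -1.28
-0.82·5.84 + 0.93·20.22 = 14.016, which is > 2.86
This sign pattern matches Spur.

Spur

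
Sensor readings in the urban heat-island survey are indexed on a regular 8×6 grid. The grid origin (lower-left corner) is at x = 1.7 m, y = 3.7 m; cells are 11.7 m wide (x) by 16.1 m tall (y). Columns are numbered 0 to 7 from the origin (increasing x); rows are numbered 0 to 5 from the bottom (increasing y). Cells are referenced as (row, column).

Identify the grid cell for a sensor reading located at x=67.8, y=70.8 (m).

Column index: ⌊(67.8 − 1.7) / 11.7⌋ = ⌊5.650⌋ = 5
Row offset from origin: ⌊(70.8 − 3.7) / 16.1⌋ = ⌊4.168⌋ = 4 → row 4

(4, 5)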